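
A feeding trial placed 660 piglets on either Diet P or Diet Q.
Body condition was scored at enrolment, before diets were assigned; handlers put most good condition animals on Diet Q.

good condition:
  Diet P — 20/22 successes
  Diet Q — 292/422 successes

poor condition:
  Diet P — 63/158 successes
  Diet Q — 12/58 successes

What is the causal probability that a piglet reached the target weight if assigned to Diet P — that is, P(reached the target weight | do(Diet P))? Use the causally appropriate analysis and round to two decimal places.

Starting body condition is set before the diet has any effect — it is not caused by the diet — and it independently drives the outcome. That makes it a confounder, so the causal comparison is within starting body condition levels.
Standardising Diet P to the population starting body condition mix: 0.673·20/22 + 0.327·63/158 = 0.742.

0.74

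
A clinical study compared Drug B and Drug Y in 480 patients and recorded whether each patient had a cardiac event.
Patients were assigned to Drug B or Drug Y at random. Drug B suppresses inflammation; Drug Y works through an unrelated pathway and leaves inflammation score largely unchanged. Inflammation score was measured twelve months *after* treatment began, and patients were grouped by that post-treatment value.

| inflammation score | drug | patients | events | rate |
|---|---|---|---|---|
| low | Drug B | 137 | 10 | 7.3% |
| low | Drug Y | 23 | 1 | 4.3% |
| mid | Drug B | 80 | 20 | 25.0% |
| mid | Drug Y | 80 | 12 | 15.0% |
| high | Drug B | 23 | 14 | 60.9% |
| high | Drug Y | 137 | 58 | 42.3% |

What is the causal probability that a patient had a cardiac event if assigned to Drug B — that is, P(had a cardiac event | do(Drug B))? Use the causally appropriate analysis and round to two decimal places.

The stratified and pooled comparisons disagree (Drug Y wins within each inflammation score; Drug B wins overall), so the answer turns on the causal role of inflammation score.
Because the drug influences inflammation score, inflammation score is a post-treatment mediator, not a confounder. Stratifying on it would bias the estimate; the causal effect is the crude pooled difference.
So P(outcome | do(Drug B)) is just the pooled rate for Drug B: 44/240 = 0.183.

0.18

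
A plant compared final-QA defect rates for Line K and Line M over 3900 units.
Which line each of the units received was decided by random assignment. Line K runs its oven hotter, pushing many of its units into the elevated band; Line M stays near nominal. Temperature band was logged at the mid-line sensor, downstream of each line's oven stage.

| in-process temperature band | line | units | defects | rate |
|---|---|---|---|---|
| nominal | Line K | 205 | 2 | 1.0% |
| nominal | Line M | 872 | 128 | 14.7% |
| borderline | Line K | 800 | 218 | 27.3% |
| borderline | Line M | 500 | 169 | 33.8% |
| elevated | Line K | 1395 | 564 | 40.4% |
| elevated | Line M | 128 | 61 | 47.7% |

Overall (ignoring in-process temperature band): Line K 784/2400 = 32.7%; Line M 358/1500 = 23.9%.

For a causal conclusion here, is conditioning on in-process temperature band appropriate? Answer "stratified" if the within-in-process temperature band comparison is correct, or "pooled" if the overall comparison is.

The distribution of in-process temperature band is itself part of what the line does — it is an intermediate outcome. Holding it fixed would remove that part of the effect; the total effect is the pooled difference.
Pooled: Line K 32.7% vs Line M 23.9%; Line M is lower overall.

pooled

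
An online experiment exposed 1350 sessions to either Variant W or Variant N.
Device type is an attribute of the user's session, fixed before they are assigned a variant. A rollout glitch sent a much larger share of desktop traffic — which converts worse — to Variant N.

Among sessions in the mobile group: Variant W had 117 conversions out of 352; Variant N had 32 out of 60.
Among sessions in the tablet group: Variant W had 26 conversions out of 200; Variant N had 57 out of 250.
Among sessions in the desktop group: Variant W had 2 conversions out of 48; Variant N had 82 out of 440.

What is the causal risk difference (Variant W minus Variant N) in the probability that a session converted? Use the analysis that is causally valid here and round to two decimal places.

Device type is set before the variant has any effect — it is not caused by the variant — and it independently drives the outcome. That makes it a confounder, so the causal comparison is within device type levels.
Adjusting over the population distribution of device type: 0.305·(0.332−0.533) + 0.333·(0.130−0.228) + 0.361·(0.042−0.186) = -0.146.

-0.15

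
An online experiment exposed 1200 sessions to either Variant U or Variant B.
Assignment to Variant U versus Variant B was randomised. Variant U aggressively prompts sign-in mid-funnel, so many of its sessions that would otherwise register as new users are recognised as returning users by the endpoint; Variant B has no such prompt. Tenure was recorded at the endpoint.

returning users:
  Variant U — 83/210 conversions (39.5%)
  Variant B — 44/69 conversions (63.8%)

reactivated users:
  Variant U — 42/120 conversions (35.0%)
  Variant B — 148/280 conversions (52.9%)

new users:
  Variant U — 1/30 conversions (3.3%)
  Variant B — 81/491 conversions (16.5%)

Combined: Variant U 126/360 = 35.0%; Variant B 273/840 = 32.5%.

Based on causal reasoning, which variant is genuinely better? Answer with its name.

User tenure is downstream of the variant. One should not condition on a consequence of treatment, so the overall rates are the right comparison.
Pooled: Variant U 35.0% vs Variant B 32.5%; Variant U is higher overall.

Variant U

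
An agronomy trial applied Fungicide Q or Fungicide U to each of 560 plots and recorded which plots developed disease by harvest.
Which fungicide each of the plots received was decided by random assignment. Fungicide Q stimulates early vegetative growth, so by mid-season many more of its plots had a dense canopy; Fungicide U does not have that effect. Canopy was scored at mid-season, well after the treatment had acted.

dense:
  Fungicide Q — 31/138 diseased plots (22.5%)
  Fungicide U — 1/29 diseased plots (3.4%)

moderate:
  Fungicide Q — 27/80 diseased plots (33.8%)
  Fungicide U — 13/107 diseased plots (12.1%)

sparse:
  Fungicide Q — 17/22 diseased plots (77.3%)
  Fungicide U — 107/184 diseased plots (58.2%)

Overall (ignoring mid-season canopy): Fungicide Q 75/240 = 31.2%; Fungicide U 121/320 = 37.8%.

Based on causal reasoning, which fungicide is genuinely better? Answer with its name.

Fungicide Q

Mid-season canopy here is a post-treatment variable shaped by the fungicide; conditioning on it would introduce bias rather than remove it. The overall comparison is the causal one.
Pooled: Fungicide Q 31.2% vs Fungicide U 37.8%; Fungicide Q is lower overall.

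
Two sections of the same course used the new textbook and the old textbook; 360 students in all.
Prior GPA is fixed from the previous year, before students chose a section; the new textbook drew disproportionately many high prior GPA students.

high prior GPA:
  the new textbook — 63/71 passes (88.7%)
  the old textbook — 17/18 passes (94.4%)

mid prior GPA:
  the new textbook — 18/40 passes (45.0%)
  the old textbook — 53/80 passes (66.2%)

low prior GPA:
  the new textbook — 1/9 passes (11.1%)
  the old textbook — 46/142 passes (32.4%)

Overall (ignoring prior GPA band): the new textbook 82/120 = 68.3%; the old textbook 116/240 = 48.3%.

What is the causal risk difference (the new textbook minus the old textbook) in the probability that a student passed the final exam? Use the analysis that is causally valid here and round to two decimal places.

-0.17

The prior GPA band-specific comparison favours the old textbook throughout, but the pooled figures favour the new textbook. The question is whether to condition on prior GPA band.
Prior GPA band differs across teaching methods for reasons unrelated to any effect of the teaching method itself, and it separately predicts the outcome — a classic confounder. We must compare within prior GPA band levels.
Adjusting over the population distribution of prior GPA band: 0.247·(0.887−0.944) + 0.333·(0.450−0.662) + 0.419·(0.111−0.324) = -0.174.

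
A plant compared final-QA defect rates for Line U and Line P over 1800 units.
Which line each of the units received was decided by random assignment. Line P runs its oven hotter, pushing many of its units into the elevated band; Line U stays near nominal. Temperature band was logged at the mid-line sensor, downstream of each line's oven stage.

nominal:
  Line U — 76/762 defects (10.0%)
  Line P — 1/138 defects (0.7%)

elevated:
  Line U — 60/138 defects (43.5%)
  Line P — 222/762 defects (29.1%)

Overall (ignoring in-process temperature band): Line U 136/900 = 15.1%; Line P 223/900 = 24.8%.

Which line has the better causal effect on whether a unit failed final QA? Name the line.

Line U

The distribution of in-process temperature band is itself part of what the line does — it is an intermediate outcome. Holding it fixed would remove that part of the effect; the total effect is the pooled difference.
Pooled: Line U 15.1% vs Line P 24.8%; Line U is lower overall.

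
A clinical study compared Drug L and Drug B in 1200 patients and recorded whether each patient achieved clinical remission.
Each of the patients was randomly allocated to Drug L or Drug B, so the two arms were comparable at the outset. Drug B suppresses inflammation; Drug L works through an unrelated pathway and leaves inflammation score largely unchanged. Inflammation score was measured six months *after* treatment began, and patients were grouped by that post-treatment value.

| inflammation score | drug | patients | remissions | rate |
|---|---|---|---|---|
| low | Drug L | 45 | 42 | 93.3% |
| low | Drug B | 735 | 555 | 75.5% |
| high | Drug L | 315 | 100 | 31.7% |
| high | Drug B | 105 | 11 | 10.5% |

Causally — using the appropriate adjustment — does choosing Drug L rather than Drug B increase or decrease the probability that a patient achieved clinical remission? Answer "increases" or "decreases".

decreases

Drug L is higher inside every inflammation score stratum but Drug B is higher in aggregate. Whether to stratify depends on how inflammation score relates to the drug.
Inflammation score is recorded after the drug and is itself shifted by it — it sits on the causal path from drug to outcome. Conditioning on a mediator would strip out part of the effect we want; the pooled comparison gives the total causal effect.
Pooled: Drug L 39.4% vs Drug B 67.4%; Drug B is higher overall.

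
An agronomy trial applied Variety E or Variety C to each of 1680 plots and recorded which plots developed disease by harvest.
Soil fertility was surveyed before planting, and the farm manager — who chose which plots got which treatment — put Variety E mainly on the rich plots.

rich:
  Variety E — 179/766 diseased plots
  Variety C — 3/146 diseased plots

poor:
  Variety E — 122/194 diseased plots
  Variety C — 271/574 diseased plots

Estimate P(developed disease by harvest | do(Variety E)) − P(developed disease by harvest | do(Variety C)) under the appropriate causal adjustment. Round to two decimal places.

+0.19

Here soil fertility is a common cause — it drives both which variety a case falls under and the outcome. The crude comparison mixes populations; the stratum-specific rates are the causally relevant ones.
Adjusting over the population distribution of soil fertility: 0.543·(0.234−0.021) + 0.457·(0.629−0.472) = +0.187.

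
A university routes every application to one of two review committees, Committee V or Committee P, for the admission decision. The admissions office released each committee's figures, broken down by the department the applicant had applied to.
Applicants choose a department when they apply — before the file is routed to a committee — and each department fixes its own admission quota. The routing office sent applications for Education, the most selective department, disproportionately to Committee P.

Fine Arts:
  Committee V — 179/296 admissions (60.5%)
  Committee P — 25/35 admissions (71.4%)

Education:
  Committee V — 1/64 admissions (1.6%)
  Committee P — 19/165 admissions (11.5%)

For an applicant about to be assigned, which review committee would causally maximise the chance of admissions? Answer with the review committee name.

Committee P

Department satisfies the back-door criterion: it is not a descendant of the review committee, and it blocks the spurious path from review committee to outcome. Adjusting for it (i.e., using the within-department rates) gives the causal effect.
Within each level — Fine Arts: 60.5% vs 71.4%; Education: 1.6% vs 11.5% — Committee P is higher every time.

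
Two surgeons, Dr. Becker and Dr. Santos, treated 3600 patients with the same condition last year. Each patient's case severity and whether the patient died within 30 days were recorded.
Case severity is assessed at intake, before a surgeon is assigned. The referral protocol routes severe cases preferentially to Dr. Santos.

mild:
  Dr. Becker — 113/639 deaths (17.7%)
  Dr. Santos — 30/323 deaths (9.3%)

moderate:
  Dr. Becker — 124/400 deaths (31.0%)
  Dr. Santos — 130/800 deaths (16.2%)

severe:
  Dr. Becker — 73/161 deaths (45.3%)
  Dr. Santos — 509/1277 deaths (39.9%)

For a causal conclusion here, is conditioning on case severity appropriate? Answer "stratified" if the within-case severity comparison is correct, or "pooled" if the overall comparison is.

Dr. Santos is lower inside every case severity stratum but Dr. Becker is lower in aggregate. Whether to stratify depends on how case severity relates to the surgeon.
Case severity differs across surgeons for reasons unrelated to any effect of the surgeon itself, and it separately predicts the outcome — a classic confounder. We must compare within case severity levels.
Within each level — mild: 17.7% vs 9.3%; moderate: 31.0% vs 16.2%; severe: 45.3% vs 39.9% — Dr. Santos is lower every time.

stratified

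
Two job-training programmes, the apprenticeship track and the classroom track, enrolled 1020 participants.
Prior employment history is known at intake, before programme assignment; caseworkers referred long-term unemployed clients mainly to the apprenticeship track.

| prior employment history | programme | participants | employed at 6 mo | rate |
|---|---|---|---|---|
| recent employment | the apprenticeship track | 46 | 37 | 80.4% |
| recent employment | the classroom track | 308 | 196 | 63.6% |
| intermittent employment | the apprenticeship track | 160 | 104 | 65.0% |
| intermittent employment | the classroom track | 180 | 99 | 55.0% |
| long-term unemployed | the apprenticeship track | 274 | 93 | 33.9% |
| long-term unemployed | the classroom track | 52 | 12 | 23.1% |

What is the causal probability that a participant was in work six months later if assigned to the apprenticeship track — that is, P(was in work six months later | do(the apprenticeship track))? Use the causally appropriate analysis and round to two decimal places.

0.60

The stratified and pooled comparisons disagree (the apprenticeship track wins within each prior employment history; the classroom track wins overall), so the answer turns on the causal role of prior employment history.
Nothing the programme does changes prior employment history; the imbalance is an allocation artefact. With prior employment history also predicting the outcome, the pooled figure is confounded, and the within-stratum comparison is the causal one.
Standardising the apprenticeship track to the population prior employment history mix: 0.347·37/46 + 0.333·104/160 + 0.320·93/274 = 0.604.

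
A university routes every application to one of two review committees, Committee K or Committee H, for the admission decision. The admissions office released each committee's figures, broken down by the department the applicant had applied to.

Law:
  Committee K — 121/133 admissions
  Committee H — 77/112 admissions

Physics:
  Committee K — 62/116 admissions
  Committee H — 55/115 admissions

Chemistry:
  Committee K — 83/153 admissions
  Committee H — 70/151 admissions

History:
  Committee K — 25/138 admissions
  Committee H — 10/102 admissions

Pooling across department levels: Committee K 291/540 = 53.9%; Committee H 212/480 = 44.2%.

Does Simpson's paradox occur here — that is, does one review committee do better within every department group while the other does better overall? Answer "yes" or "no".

Within each department level (Law 91.0% vs 68.8%; Physics 53.4% vs 47.8%; Chemistry 54.2% vs 46.4%; History 18.1% vs 9.8%), Committee K has the higher rate every time. Pooled: 53.9% vs 44.2% — Committee K has the higher rate overall. They agree.

no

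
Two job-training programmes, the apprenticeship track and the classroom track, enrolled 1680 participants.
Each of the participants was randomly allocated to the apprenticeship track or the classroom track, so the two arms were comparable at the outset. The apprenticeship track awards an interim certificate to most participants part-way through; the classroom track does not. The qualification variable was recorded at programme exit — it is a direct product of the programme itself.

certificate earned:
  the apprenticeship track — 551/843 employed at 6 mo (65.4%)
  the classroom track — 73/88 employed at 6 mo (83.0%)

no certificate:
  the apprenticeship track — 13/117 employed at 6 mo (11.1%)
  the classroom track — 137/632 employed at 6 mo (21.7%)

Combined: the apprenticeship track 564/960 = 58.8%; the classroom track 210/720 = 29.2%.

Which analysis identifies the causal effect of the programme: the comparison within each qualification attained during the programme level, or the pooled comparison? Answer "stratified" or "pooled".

pooled

the classroom track is higher inside every qualification attained during the programme stratum but the apprenticeship track is higher in aggregate. Whether to stratify depends on how qualification attained during the programme relates to the programme.
Qualification attained during the programme is downstream of the programme. One should not condition on a consequence of treatment, so the overall rates are the right comparison.
Pooled: the apprenticeship track 58.8% vs the classroom track 29.2%; the apprenticeship track is higher overall.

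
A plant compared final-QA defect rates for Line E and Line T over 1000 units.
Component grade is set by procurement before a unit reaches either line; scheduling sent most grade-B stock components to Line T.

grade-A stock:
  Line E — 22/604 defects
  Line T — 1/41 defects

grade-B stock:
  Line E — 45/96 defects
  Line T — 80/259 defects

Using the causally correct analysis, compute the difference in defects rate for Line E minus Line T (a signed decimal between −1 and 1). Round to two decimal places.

+0.06

The stratified and pooled comparisons disagree (Line T wins within each component grade; Line E wins overall), so the answer turns on the causal role of component grade.
Component grade differs across lines for reasons unrelated to any effect of the line itself, and it separately predicts the outcome — a classic confounder. We must compare within component grade levels.
Adjusting over the population distribution of component grade: 0.645·(0.036−0.024) + 0.355·(0.469−0.309) = +0.065.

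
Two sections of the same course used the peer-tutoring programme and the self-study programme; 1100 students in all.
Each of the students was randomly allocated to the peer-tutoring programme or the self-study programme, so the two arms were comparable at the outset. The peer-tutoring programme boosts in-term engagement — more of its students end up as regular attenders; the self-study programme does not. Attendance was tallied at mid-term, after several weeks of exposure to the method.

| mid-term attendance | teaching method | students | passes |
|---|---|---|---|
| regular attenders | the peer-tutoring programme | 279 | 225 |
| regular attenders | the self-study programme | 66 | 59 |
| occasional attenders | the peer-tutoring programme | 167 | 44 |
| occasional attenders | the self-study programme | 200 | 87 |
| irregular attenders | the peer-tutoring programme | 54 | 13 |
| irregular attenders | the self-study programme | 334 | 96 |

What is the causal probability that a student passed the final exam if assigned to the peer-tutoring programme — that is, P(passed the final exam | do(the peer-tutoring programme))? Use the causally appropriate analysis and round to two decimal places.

Mid-term attendance is recorded after the teaching method and is itself shifted by it — it sits on the causal path from teaching method to outcome. Conditioning on a mediator would strip out part of the effect we want; the pooled comparison gives the total causal effect.
So P(outcome | do(the peer-tutoring programme)) is just the pooled rate for the peer-tutoring programme: 282/500 = 0.564.

0.56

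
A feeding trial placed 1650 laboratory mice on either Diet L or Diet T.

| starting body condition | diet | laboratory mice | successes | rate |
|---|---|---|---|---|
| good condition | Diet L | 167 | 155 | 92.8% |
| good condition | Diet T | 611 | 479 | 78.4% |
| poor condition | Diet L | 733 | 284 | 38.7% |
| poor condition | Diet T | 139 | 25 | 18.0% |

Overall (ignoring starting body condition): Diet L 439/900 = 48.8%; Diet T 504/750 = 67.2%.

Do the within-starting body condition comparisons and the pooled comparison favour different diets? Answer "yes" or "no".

yes

Within each starting body condition level (good condition 92.8% vs 78.4%; poor condition 38.7% vs 18.0%), Diet L has the higher rate every time. Pooled: 48.8% vs 67.2% — Diet T has the higher rate overall. The two comparisons disagree.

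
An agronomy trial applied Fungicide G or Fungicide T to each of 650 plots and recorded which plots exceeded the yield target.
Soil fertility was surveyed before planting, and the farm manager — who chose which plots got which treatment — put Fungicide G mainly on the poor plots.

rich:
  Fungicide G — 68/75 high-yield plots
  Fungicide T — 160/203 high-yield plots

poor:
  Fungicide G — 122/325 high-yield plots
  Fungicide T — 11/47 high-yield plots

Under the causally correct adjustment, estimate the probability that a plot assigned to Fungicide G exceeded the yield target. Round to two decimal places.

0.60

The imbalance in soil fertility arose from how plots were allocated, not from anything the fungicide did; and soil fertility independently affects the outcome. The pooled gap is confounded — condition on soil fertility.
Standardising Fungicide G to the population soil fertility mix: 0.428·68/75 + 0.572·122/325 = 0.603.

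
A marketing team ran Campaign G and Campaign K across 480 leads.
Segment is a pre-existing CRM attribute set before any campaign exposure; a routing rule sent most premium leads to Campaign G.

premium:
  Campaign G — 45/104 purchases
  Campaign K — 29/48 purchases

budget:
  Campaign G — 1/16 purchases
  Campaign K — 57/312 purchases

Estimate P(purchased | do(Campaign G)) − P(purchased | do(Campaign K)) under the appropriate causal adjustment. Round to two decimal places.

-0.14

Customer segment is set before the campaign has any effect — it is not caused by the campaign — and it independently drives the outcome. That makes it a confounder, so the causal comparison is within customer segment levels.
Adjusting over the population distribution of customer segment: 0.317·(0.433−0.604) + 0.683·(0.062−0.183) = -0.136.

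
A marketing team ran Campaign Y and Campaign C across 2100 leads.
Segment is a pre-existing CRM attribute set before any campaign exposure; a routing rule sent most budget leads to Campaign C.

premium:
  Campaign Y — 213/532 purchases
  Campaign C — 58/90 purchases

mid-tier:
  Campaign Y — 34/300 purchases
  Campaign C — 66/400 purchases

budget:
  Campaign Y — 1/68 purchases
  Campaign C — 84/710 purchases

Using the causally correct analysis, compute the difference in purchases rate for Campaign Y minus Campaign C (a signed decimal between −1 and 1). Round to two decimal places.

-0.13

Within every customer segment level Campaign C has the higher rate, yet pooled Campaign Y does — Simpson's reversal.
Here customer segment is a common cause — it drives both which campaign a case falls under and the outcome. The crude comparison mixes populations; the stratum-specific rates are the causally relevant ones.
Adjusting over the population distribution of customer segment: 0.296·(0.400−0.644) + 0.333·(0.113−0.165) + 0.370·(0.015−0.118) = -0.128.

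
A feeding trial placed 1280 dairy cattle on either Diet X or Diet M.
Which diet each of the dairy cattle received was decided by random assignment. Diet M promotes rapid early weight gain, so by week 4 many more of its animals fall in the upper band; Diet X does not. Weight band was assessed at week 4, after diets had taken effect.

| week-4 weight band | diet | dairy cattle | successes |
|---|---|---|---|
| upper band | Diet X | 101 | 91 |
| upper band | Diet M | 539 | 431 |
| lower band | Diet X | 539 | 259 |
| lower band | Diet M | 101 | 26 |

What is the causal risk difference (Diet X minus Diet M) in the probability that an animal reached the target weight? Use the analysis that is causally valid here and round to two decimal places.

-0.17

Week-4 weight band here is a post-treatment variable shaped by the diet; conditioning on it would introduce bias rather than remove it. The overall comparison is the causal one.
The causal difference is the pooled difference: 0.547 − 0.714 = -0.167.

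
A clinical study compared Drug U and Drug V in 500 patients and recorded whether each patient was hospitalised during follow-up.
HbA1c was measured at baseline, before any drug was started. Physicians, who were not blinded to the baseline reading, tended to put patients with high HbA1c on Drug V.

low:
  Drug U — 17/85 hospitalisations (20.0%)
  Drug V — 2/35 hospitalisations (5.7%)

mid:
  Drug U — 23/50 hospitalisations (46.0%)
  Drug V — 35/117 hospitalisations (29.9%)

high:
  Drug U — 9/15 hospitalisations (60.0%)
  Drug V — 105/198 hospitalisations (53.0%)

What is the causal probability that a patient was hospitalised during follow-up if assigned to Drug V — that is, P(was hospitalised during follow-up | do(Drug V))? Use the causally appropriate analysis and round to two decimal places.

0.34

The stratified and pooled comparisons disagree (Drug V wins within each HbA1c; Drug U wins overall), so the answer turns on the causal role of HbA1c.
HbA1c satisfies the back-door criterion: it is not a descendant of the drug, and it blocks the spurious path from drug to outcome. Adjusting for it (i.e., using the within-HbA1c rates) gives the causal effect.
Standardising Drug V to the population HbA1c mix: 0.240·2/35 + 0.334·35/117 + 0.426·105/198 = 0.340.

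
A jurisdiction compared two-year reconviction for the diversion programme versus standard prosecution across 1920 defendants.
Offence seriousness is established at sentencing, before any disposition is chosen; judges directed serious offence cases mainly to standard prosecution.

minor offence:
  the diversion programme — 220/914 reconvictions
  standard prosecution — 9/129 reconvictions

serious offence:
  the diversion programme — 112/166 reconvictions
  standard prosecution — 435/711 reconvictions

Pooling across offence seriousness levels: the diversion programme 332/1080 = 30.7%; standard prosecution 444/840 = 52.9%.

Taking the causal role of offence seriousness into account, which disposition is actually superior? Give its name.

standard prosecution

The offence seriousness-specific comparison favours standard prosecution throughout, but the pooled figures favour the diversion programme. The question is whether to condition on offence seriousness.
Since offence seriousness is a pre-existing factor (not a product of the disposition) and it affects the outcome on its own, it is a confounder. The stratified rates, not the pooled rate, identify the causal effect.
Within each level — minor offence: 24.1% vs 7.0%; serious offence: 67.5% vs 61.2% — standard prosecution is lower every time.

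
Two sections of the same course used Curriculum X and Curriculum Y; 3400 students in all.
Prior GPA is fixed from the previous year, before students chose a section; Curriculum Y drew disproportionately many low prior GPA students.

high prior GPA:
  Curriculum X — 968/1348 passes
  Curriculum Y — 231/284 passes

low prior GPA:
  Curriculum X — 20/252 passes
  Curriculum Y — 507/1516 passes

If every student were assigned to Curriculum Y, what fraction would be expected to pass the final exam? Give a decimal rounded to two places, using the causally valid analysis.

0.56

Since prior GPA band is a pre-existing factor (not a product of the teaching method) and it affects the outcome on its own, it is a confounder. The stratified rates, not the pooled rate, identify the causal effect.
Standardising Curriculum Y to the population prior GPA band mix: 0.480·231/284 + 0.520·507/1516 = 0.564.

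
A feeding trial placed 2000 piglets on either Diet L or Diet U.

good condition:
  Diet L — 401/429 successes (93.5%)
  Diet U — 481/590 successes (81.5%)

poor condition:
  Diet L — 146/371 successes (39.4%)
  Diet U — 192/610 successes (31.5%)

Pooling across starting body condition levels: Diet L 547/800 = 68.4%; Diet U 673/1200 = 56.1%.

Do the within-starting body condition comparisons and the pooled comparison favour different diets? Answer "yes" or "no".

Within each starting body condition level (good condition 93.5% vs 81.5%; poor condition 39.4% vs 31.5%), Diet L has the higher rate every time. Pooled: 68.4% vs 56.1% — Diet L has the higher rate overall. They agree.

no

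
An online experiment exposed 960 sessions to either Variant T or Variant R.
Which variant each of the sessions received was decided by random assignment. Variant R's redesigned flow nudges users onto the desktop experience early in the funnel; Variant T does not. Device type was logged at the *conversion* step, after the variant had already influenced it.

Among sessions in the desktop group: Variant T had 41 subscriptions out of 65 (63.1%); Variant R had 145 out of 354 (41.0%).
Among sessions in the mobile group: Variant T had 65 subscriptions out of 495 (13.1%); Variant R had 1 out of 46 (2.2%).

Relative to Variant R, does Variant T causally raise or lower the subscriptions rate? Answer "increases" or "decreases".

Stratifying would compare variants among sessions the variants themselves sorted into device type groups — a form of selection on an intermediate. The unconditioned pooled rates give the total causal effect.
Pooled: Variant T 18.9% vs Variant R 36.5%; Variant R is higher overall.

decreases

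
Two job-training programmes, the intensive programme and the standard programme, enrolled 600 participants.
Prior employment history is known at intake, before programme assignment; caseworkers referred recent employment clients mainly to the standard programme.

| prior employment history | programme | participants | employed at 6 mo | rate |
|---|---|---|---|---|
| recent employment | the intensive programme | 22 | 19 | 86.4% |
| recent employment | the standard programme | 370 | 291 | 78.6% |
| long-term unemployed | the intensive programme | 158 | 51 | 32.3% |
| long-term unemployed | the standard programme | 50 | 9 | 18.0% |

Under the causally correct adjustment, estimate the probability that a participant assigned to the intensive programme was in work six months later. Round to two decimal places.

Nothing the programme does changes prior employment history; the imbalance is an allocation artefact. With prior employment history also predicting the outcome, the pooled figure is confounded, and the within-stratum comparison is the causal one.
Standardising the intensive programme to the population prior employment history mix: 0.653·19/22 + 0.347·51/158 = 0.676.

0.68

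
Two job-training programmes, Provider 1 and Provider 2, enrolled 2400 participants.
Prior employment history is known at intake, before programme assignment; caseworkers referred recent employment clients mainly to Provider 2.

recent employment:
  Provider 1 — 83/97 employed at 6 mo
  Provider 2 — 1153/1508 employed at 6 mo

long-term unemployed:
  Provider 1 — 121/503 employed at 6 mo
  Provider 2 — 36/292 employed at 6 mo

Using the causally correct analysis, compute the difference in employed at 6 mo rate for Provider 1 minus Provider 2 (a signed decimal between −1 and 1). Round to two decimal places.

+0.10

Nothing the programme does changes prior employment history; the imbalance is an allocation artefact. With prior employment history also predicting the outcome, the pooled figure is confounded, and the within-stratum comparison is the causal one.
Adjusting over the population distribution of prior employment history: 0.669·(0.856−0.765) + 0.331·(0.241−0.123) = +0.100.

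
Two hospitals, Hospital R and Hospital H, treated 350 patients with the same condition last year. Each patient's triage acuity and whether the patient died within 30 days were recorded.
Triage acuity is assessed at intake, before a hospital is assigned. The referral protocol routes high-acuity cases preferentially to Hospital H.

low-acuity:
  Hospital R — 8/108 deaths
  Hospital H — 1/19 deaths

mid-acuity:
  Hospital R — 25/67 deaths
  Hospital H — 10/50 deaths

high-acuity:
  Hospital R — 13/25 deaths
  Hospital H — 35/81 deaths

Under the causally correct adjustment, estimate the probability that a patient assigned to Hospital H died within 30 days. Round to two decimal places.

0.22

Triage acuity differs across hospitals for reasons unrelated to any effect of the hospital itself, and it separately predicts the outcome — a classic confounder. We must compare within triage acuity levels.
Standardising Hospital H to the population triage acuity mix: 0.363·1/19 + 0.334·10/50 + 0.303·35/81 = 0.217.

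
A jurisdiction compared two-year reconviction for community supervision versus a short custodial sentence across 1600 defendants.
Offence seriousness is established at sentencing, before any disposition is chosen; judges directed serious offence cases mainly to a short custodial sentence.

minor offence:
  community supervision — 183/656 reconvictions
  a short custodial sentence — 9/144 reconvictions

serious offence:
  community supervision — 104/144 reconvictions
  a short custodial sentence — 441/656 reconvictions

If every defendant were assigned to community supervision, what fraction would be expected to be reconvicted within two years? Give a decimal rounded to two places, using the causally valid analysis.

0.50

The stratified and pooled comparisons disagree (a short custodial sentence wins within each offence seriousness; community supervision wins overall), so the answer turns on the causal role of offence seriousness.
Offence seriousness differs across dispositions for reasons unrelated to any effect of the disposition itself, and it separately predicts the outcome — a classic confounder. We must compare within offence seriousness levels.
Standardising community supervision to the population offence seriousness mix: 0.500·183/656 + 0.500·104/144 = 0.501.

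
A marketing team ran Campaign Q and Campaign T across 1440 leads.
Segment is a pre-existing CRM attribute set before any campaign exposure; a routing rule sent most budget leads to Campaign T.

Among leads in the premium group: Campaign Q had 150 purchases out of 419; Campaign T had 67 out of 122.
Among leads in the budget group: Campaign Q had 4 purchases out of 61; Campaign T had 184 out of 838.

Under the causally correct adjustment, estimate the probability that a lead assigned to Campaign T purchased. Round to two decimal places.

0.34

Campaign T is higher inside every customer segment stratum but Campaign Q is higher in aggregate. Whether to stratify depends on how customer segment relates to the campaign.
Customer segment satisfies the back-door criterion: it is not a descendant of the campaign, and it blocks the spurious path from campaign to outcome. Adjusting for it (i.e., using the within-customer segment rates) gives the causal effect.
Standardising Campaign T to the population customer segment mix: 0.376·67/122 + 0.624·184/838 = 0.343.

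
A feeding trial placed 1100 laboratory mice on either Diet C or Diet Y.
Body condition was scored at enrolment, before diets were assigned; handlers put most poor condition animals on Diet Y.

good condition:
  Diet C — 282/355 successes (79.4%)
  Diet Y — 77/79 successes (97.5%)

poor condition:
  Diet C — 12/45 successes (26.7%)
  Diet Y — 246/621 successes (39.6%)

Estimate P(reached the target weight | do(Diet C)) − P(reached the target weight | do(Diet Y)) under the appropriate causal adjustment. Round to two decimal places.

-0.15

Within every starting body condition level Diet Y has the higher rate, yet pooled Diet C does — Simpson's reversal.
Nothing the diet does changes starting body condition; the imbalance is an allocation artefact. With starting body condition also predicting the outcome, the pooled figure is confounded, and the within-stratum comparison is the causal one.
Adjusting over the population distribution of starting body condition: 0.395·(0.794−0.975) + 0.605·(0.267−0.396) = -0.150.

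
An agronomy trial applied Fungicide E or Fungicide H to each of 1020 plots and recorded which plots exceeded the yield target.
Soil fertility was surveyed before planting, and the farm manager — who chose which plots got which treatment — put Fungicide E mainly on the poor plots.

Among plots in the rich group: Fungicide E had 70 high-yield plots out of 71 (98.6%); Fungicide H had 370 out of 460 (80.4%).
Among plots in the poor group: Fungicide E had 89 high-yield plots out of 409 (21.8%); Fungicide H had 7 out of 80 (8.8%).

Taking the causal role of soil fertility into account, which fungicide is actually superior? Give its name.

Fungicide E

The imbalance in soil fertility arose from how plots were allocated, not from anything the fungicide did; and soil fertility independently affects the outcome. The pooled gap is confounded — condition on soil fertility.
Within each level — rich: 98.6% vs 80.4%; poor: 21.8% vs 8.8% — Fungicide E is higher every time.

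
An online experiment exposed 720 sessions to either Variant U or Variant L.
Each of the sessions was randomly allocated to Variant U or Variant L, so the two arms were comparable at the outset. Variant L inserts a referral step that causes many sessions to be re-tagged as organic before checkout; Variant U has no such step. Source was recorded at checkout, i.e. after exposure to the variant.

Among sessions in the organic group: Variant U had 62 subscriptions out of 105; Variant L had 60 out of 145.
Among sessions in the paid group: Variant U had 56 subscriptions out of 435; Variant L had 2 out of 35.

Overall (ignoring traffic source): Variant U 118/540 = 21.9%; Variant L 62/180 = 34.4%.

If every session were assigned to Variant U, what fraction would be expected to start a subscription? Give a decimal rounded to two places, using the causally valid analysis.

Traffic source is downstream of the variant. One should not condition on a consequence of treatment, so the overall rates are the right comparison.
So P(outcome | do(Variant U)) is just the pooled rate for Variant U: 118/540 = 0.219.

0.22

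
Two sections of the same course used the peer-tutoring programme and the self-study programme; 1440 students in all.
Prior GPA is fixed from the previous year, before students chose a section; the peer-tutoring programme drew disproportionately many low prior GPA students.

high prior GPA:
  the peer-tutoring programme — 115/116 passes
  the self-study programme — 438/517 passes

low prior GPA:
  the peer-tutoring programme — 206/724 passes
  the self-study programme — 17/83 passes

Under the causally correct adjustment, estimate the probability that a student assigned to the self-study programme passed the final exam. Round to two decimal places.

The stratified and pooled comparisons disagree (the peer-tutoring programme wins within each prior GPA band; the self-study programme wins overall), so the answer turns on the causal role of prior GPA band.
Nothing the teaching method does changes prior GPA band; the imbalance is an allocation artefact. With prior GPA band also predicting the outcome, the pooled figure is confounded, and the within-stratum comparison is the causal one.
Standardising the self-study programme to the population prior GPA band mix: 0.440·438/517 + 0.560·17/83 = 0.487.

0.49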